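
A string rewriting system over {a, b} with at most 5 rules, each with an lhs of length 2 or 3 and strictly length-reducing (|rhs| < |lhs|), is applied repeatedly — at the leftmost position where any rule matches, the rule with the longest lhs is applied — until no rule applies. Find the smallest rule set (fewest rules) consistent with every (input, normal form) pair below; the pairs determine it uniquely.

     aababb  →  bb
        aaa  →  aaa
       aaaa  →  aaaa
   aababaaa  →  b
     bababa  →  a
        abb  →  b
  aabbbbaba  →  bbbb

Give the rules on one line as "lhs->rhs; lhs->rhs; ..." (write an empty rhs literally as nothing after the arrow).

  | aababb => bbabb => bb
  | aaa
  | aaaa
  | aababaaa => bbabaaa => baaa => baa => ba => b

aab->bb; ab->; ba->b; bab->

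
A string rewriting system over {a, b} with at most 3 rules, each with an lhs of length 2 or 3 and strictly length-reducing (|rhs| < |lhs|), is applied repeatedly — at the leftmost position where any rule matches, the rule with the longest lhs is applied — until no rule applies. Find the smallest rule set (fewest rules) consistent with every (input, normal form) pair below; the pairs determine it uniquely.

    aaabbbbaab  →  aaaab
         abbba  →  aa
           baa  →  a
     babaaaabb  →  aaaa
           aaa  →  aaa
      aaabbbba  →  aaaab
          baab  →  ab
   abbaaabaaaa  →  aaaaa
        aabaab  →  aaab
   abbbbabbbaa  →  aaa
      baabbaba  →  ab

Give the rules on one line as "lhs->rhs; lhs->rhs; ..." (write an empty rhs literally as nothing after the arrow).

ba->; bb->a; bba->b

  | aaabbbbaab => aaaabbaab => aaaabab => aaaab
  | abbba => aaba => aa
  | baa => a
  | babaaaabb => baaaabb => aaabb => aaaa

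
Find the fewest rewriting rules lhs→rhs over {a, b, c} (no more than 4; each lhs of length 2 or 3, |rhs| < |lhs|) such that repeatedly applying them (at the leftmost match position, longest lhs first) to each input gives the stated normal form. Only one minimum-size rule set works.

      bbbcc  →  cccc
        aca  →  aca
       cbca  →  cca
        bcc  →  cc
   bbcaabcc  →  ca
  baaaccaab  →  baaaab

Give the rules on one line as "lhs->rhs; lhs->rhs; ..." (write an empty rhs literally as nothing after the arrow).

acc->; bbb->cc; bc->c

  | bbbcc => cccc
  | aca
  | cbca => cca
  | bcc => cc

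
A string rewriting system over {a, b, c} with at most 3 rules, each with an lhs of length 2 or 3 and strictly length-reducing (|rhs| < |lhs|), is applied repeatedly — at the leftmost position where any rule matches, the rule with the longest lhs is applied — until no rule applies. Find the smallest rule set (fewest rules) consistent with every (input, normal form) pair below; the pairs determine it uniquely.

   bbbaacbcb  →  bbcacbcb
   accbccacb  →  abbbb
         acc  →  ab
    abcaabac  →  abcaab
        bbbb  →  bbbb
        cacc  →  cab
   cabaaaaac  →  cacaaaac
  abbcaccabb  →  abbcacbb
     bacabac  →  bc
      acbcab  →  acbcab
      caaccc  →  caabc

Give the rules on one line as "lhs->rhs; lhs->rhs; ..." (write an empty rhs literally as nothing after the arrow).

ba->c; cc->b

  | bbbaacbcb => bbcacbcb
  | accbccacb => abbccacb => abbbacb => abbccb => abbbb
  | acc => ab
  | abcaabac => abcaacc => abcaab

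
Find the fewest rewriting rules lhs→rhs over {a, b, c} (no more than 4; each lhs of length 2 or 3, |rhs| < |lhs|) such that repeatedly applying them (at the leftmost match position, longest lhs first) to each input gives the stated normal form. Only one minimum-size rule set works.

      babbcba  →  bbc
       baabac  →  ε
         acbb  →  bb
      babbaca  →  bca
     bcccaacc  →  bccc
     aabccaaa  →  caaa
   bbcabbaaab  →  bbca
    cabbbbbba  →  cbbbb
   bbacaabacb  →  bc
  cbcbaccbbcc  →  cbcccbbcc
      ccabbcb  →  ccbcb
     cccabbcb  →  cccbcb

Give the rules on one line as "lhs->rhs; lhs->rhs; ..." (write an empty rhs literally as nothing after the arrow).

ab->; ac->; ba->

  | babbcba => bbcba => bbc
  | baabac => abac => ac => ε
  | acbb => bb
  | babbaca => bbaca => bca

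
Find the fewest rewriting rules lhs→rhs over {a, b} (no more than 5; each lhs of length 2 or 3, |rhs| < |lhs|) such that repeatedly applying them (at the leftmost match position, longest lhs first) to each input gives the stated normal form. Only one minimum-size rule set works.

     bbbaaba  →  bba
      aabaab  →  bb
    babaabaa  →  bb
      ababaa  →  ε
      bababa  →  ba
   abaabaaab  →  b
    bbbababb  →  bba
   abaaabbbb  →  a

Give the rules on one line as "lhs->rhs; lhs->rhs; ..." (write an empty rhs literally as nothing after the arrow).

aa->; ab->; abb->a; bbb->bb

  | bbbaaba => bbaaba => bbba => bba
  | aabaab => baab => bb
  | babaabaa => baabaa => bbaa => bb
  | ababaa => abaa => aa => ε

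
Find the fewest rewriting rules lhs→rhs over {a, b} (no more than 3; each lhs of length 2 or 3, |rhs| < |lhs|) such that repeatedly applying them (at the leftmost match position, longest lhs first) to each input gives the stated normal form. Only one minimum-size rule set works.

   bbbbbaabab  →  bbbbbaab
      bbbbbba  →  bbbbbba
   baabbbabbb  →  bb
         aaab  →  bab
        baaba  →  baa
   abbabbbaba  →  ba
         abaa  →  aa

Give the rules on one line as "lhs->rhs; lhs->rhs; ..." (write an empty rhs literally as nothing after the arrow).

aaa->ba; aba->a; abb->

  | bbbbbaabab => bbbbbaab
  | bbbbbba
  | baabbbabbb => bababbb => babbb => bb
  | aaab => bab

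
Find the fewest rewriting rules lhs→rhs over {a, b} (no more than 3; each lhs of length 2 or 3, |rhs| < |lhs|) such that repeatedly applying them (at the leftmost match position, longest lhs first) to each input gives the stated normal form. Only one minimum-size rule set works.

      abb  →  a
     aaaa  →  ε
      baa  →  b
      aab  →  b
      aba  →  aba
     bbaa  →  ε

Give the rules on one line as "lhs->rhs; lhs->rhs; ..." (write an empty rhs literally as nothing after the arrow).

  | abb => a
  | aaaa => aa => ε
  | baa => b
  | aab => b

aa->; bb->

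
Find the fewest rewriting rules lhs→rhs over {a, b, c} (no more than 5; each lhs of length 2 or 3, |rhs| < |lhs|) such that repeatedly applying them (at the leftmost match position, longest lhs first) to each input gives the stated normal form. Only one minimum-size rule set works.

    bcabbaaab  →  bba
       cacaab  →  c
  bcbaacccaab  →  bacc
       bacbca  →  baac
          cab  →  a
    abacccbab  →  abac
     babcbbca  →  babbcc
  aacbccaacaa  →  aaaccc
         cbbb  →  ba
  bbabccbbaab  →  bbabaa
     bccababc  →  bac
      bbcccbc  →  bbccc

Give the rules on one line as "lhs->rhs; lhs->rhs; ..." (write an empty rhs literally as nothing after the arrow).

  | bcabbaaab => bcbbaaab => bbcaaab => bbcaab => bbcab => bbcb => bba
  | cacaab => ccaab => ccab => ccb => ca => c
  | bcbaacccaab => bacccaab => bacccab => bacccb => bacca => bacc
  | bacbca => baaca => baac

ca->c; cb->a; cba->; cbb->bc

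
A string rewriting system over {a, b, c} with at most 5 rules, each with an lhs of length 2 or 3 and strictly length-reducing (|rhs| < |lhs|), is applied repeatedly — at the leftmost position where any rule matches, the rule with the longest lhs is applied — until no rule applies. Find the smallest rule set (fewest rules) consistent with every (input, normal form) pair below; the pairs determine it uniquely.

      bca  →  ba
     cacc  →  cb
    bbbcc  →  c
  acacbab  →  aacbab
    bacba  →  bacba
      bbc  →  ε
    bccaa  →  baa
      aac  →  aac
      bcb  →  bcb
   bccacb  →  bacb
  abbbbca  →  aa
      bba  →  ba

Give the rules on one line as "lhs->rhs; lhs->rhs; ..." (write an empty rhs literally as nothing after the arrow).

acc->cb; bb->b; bbc->; ca->a

  | bca => ba
  | cacc => acc => cb
  | bbbcc => bbcc => c
  | acacbab => aacbab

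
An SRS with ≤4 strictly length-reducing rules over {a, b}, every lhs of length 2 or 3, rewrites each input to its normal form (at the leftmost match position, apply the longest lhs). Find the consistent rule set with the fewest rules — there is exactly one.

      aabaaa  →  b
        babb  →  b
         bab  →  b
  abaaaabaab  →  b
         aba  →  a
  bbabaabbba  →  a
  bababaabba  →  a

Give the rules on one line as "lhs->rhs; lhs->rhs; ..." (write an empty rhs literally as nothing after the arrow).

  | aabaaa => bbaaa => baaa => aa => b
  | babb => bb => b
  | bab => b
  | abaaaabaab => aaaabaab => baabaab => abaab => aab => bb => b

aa->b; ba->; bb->b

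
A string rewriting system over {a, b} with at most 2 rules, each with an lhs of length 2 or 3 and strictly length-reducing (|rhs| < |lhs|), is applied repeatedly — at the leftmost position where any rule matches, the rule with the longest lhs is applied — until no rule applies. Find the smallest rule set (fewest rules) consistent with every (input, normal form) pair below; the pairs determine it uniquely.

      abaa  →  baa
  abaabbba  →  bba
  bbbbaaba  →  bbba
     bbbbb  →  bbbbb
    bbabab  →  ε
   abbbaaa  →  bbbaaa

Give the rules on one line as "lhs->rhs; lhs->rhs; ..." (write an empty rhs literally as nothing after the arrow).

  | abaa => baa
  | abaabbba => baabbba => babbba => bba
  | bbbbaaba => bbbbaba => bbba
  | bbbbb

ab->b; bab->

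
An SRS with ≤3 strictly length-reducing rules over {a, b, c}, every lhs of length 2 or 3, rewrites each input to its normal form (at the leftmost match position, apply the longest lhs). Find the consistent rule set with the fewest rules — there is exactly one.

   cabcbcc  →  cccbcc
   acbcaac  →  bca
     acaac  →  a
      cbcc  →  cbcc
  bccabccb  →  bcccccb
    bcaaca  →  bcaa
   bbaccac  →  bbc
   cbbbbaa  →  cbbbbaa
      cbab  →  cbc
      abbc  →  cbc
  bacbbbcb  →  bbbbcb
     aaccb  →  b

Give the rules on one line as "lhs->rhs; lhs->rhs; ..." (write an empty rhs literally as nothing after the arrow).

ab->c; ac->

  | cabcbcc => cccbcc
  | acbcaac => bcaac => bca
  | acaac => aac => a
  | cbcc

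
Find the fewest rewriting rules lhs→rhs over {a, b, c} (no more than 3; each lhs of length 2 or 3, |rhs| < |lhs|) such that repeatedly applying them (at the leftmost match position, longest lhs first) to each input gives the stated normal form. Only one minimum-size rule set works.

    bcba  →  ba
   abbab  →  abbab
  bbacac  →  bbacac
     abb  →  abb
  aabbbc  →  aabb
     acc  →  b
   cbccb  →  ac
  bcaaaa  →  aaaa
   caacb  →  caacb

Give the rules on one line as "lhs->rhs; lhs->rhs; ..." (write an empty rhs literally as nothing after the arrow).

  | bcba => ba
  | abbab
  | bbacac
  | abb

acc->b; bc->; ccb->ac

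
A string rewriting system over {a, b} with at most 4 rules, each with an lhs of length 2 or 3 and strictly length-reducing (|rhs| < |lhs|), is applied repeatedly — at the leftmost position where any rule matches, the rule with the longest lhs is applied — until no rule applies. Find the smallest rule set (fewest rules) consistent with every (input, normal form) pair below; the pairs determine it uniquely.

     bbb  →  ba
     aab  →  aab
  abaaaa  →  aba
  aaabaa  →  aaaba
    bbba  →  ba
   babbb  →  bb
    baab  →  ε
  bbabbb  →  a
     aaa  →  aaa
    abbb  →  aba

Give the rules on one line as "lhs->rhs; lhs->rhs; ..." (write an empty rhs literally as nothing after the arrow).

baa->ba; bab->; bba->ab; bbb->ba

  | bbb => ba
  | aab
  | abaaaa => abaaa => abaa => aba
  | aaabaa => aaaba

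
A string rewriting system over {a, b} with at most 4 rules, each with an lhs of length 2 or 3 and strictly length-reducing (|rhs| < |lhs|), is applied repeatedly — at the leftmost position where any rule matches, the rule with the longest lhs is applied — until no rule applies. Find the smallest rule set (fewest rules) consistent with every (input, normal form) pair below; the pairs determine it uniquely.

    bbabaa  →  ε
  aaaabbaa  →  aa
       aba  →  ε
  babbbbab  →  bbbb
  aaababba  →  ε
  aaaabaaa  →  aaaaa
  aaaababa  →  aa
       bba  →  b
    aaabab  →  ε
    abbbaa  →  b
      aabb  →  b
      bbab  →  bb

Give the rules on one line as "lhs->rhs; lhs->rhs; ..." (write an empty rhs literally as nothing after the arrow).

aab->; ab->b; ba->

  | bbabaa => bbaa => ba => ε
  | aaaabbaa => aabaa => aa
  | aba => ba => ε
  | babbbbab => bbbbab => bbbb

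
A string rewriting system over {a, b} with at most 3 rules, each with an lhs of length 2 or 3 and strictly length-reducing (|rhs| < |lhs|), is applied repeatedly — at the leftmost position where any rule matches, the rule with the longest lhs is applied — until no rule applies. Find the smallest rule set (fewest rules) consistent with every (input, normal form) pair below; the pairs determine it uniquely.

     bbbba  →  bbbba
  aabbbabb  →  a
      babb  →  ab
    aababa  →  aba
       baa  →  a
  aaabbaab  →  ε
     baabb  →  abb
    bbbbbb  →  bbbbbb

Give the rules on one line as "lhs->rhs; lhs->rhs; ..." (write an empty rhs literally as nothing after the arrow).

  | bbbba
  | aabbbabb => bbabb => bab => a
  | babb => ab
  | aababa => aba

aab->; baa->a; bab->a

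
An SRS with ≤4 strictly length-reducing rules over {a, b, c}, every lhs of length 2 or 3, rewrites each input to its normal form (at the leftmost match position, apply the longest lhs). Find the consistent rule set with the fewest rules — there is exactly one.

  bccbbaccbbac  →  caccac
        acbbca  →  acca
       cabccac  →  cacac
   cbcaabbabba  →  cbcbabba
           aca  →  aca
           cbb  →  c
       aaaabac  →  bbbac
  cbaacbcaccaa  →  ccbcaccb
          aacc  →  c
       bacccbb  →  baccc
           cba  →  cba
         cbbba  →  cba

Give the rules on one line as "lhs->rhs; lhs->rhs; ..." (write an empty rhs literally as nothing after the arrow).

  | bccbbaccbbac => cbbaccbbac => caccbbac => caccac
  | acbbca => acca
  | cabccac => cacac
  | cbcaabbabba => cbcbbbabba => cbcbabba

aa->b; bcc->c; cbb->c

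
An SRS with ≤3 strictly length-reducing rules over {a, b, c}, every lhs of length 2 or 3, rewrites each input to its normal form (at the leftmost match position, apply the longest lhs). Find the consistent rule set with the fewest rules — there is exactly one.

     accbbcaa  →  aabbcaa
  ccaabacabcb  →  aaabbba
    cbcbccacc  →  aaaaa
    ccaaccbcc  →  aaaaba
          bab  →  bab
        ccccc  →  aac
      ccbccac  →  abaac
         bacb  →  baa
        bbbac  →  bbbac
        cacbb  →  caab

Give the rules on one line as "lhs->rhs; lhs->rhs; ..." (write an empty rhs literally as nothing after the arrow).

aca->b; cb->a; cc->a

  | accbbcaa => aabbcaa
  | ccaabacabcb => aaabacabcb => aaabbbcb => aaabbba
  | cbcbccacc => acbccacc => aaccacc => aaaacc => aaaaa
  | ccaaccbcc => aaaccbcc => aaaabcc => aaaaba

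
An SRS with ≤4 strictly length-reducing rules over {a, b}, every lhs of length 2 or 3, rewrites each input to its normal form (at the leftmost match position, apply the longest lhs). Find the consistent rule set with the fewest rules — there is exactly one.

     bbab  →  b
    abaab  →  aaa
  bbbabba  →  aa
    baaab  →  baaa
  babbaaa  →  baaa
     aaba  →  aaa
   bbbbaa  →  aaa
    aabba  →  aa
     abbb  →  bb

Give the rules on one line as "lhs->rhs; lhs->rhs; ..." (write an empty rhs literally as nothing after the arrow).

  | bbab => b
  | abaab => aaab => aaa
  | bbbabba => aabba => aba => aa
  | baaab => baaa

ab->a; abb->b; bab->; bbb->a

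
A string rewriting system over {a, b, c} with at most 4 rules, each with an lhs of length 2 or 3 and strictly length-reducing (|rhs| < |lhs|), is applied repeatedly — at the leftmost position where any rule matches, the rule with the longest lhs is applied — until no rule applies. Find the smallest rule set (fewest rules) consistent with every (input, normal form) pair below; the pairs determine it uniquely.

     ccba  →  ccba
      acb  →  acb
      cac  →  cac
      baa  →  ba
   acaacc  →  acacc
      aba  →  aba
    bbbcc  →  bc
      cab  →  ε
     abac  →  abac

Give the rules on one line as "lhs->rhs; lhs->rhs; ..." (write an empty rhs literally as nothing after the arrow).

aa->a; bbc->; cab->

  | ccba
  | acb
  | cac
  | baa => ba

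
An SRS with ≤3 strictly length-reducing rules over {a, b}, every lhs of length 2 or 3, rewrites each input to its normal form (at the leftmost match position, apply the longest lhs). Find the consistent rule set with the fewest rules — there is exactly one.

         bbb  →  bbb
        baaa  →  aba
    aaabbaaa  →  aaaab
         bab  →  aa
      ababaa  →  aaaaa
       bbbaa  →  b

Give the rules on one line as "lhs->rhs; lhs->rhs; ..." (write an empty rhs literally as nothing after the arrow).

baa->ab; bab->aa; bba->b

  | bbb
  | baaa => aba
  | aaabbaaa => aaabaa => aaaab
  | bab => aa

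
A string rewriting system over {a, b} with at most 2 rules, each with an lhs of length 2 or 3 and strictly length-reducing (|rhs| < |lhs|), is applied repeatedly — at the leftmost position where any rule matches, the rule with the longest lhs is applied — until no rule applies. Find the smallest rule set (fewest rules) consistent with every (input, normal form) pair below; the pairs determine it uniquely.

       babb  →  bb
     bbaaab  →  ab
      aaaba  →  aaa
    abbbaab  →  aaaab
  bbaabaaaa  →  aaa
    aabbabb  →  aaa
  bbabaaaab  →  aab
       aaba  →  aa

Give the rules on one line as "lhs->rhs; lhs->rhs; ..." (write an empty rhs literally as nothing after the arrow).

ba->; bbb->a

  | babb => bb
  | bbaaab => baab => ab
  | aaaba => aaa
  | abbbaab => aaaab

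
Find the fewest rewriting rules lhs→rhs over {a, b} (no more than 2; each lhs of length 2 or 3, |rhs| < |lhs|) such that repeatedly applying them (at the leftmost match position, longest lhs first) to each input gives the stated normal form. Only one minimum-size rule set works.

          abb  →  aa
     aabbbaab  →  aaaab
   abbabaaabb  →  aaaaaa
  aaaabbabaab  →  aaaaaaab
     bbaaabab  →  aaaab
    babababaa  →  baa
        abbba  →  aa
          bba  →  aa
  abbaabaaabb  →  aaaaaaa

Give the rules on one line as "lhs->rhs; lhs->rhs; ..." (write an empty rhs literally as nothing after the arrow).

  | abb => aa
  | aabbbaab => aaabaab => aaaab
  | abbabaaabb => aaabaaabb => aaaaabb => aaaaaa
  | aaaabbabaab => aaaaaabaab => aaaaaaab

aba->a; bb->a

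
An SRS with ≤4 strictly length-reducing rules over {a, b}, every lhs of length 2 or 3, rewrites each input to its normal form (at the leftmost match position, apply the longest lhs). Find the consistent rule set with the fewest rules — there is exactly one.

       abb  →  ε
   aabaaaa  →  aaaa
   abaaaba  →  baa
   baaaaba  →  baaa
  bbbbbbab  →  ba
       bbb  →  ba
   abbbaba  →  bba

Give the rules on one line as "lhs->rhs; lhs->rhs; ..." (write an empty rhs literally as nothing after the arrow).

  | abb => ε
  | aabaaaa => aaaa
  | abaaaba => baaaba => baa
  | baaaaba => baaa

aab->; ab->b; abb->; bbb->ba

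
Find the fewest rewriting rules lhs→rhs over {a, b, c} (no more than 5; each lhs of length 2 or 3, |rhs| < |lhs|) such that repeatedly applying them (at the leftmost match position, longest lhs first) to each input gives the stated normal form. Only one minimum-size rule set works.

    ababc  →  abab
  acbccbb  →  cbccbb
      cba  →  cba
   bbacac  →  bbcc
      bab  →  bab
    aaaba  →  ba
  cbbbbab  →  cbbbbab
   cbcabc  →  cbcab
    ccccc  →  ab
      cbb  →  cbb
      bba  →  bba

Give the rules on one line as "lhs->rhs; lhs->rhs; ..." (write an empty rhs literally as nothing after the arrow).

aaa->; abc->ab; ac->c; ccc->ab

  | ababc => abab
  | acbccbb => cbccbb
  | cba
  | bbacac => bbcac => bbcc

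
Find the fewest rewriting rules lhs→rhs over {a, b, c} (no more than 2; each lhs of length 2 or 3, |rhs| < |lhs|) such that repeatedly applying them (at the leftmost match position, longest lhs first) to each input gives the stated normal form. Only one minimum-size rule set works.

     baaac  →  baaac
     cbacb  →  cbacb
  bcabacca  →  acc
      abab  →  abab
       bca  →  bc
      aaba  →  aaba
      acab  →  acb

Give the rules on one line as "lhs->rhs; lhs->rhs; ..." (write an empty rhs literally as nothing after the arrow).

  | baaac
  | cbacb
  | bcabacca => bcbacca => acca => acc
  | abab

bcb->; ca->c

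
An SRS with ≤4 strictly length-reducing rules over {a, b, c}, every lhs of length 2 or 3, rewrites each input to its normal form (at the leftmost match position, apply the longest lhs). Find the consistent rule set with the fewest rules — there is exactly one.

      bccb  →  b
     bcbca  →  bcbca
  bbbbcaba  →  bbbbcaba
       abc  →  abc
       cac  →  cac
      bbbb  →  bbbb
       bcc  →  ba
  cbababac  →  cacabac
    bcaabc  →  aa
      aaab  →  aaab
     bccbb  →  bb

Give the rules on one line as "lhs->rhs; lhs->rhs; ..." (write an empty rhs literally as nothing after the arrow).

bab->ac; caa->a; cc->a; ccb->

  | bccb => b
  | bcbca
  | bbbbcaba
  | abc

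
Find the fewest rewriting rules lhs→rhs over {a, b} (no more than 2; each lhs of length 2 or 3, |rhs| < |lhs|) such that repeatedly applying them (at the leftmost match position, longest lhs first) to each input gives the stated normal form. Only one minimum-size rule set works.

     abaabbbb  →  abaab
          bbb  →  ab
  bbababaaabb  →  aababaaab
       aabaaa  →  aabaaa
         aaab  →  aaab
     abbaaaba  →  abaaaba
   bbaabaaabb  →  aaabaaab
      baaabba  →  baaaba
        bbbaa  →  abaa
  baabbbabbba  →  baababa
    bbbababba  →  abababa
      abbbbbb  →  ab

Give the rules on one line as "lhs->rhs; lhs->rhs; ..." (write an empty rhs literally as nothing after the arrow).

  | abaabbbb => abaabbb => abaabb => abaab
  | bbb => ab
  | bbababaaabb => aababaaabb => aababaaab
  | aabaaa

abb->ab; bb->a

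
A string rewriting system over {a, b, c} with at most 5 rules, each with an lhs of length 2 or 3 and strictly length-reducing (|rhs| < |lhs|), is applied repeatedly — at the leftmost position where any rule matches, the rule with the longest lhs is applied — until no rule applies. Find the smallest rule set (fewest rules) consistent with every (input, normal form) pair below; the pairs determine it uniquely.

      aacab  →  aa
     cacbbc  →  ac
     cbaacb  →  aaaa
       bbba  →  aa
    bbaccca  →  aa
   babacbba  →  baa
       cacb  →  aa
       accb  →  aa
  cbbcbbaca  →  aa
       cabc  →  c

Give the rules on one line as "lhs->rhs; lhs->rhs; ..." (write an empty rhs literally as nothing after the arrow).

ab->; bb->c; ca->a; cb->a

  | aacab => aaab => aa
  | cacbbc => acbbc => aabc => ac
  | cbaacb => aaacb => aaaa
  | bbba => cba => aa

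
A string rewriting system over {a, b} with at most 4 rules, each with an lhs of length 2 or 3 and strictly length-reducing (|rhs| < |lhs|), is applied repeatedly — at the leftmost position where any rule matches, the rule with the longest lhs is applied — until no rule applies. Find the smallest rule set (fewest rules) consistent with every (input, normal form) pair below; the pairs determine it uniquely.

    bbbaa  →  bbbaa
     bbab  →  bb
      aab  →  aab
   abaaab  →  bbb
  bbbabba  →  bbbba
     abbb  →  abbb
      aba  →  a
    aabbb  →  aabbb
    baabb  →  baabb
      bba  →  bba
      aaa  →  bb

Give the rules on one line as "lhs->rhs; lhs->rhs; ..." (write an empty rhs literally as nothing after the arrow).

aaa->bb; aba->a; bab->b

  | bbbaa
  | bbab => bb
  | aab
  | abaaab => aaab => bbb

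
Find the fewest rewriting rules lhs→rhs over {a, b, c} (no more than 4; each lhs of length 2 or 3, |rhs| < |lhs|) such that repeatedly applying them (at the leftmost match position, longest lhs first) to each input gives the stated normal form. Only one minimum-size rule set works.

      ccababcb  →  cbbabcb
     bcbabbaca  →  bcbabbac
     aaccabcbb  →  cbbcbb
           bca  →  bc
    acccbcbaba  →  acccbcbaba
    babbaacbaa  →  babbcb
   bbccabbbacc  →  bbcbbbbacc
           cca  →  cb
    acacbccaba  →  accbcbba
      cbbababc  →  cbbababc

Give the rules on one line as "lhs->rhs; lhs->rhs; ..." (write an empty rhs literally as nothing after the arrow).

aa->; ca->c; cca->cb

  | ccababcb => cbbabcb
  | bcbabbaca => bcbabbac
  | aaccabcbb => ccabcbb => cbbcbb
  | bca => bc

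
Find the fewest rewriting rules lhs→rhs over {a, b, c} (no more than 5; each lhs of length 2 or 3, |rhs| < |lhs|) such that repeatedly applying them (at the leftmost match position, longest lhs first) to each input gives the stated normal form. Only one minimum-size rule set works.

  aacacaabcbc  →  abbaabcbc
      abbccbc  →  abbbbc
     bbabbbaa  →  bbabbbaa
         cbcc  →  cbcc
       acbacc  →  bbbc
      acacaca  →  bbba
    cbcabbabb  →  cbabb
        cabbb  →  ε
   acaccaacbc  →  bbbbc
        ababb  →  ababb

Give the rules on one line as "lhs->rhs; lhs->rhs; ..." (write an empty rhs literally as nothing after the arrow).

ac->b; ca->; cab->ca; ccb->bb

  | aacacaabcbc => abacaabcbc => abbaabcbc
  | abbccbc => abbbbc
  | bbabbbaa
  | cbcc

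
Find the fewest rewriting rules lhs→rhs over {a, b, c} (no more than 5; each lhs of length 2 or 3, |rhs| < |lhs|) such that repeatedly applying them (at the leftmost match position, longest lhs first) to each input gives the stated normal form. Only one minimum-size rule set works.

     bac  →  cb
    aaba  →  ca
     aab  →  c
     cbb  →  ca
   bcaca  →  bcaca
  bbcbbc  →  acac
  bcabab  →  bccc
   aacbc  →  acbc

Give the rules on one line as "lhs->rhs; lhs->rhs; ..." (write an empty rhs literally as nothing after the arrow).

  | bac => cb
  | aaba => aba => ca
  | aab => ab => c
  | cbb => ca

aa->a; ab->c; bac->cb; bb->a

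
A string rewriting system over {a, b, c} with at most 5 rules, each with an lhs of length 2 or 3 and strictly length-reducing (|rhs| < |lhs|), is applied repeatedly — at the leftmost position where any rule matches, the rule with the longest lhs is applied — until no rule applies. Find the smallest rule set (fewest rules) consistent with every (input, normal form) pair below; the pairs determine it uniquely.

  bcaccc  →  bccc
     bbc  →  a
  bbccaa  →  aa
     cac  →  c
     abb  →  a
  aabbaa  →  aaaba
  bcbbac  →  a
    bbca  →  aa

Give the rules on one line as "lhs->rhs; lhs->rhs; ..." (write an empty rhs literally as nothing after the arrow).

bb->; bba->ab; bbc->a; ca->

  | bcaccc => bccc
  | bbc => a
  | bbccaa => acaa => aa
  | cac => c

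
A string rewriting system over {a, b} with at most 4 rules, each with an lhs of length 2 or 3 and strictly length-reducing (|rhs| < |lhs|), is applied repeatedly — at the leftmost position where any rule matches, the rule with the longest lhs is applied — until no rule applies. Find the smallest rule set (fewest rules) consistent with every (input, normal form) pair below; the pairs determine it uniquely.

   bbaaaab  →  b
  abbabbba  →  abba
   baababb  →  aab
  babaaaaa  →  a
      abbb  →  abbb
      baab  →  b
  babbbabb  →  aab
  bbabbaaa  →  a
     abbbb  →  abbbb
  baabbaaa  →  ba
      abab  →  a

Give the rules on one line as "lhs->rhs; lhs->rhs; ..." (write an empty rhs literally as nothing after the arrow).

aaa->a; baa->; bab->aa

  | bbaaaab => baab => b
  | abbabbba => abaabba => abba
  | baababb => babb => aab
  | babaaaaa => aaaaaaa => aaaaa => aaa => a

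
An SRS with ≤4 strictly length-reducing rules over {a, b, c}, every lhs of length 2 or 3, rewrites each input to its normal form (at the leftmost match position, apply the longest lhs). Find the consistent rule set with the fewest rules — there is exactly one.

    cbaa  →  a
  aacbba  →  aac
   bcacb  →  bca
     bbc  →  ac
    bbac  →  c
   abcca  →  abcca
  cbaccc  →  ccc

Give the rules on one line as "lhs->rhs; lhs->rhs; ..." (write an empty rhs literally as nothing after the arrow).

  | cbaa => a
  | aacbba => aac
  | bcacb => bcbb => bca
  | bbc => ac

bb->a; bba->; cac->cb; cba->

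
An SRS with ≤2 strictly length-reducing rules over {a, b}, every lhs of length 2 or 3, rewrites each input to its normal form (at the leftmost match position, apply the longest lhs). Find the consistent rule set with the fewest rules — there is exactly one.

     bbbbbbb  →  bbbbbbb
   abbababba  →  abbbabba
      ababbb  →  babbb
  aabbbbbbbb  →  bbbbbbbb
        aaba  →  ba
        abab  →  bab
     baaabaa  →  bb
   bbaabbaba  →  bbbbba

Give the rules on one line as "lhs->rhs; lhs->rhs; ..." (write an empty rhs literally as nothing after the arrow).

  | bbbbbbb
  | abbababba => abbbabba
  | ababbb => babbb
  | aabbbbbbbb => bbbbbbbb

aa->; aba->ba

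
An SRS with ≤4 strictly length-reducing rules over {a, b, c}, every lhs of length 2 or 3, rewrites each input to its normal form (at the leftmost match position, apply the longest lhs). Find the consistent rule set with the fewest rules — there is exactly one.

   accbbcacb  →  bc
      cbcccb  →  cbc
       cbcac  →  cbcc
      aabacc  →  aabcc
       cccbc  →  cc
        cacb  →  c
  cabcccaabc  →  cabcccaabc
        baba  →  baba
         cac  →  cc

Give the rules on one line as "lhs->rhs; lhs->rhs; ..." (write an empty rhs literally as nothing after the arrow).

ac->c; acb->; ccb->

  | accbbcacb => ccbbcacb => bcacb => bc
  | cbcccb => cbc
  | cbcac => cbcc
  | aabacc => aabcc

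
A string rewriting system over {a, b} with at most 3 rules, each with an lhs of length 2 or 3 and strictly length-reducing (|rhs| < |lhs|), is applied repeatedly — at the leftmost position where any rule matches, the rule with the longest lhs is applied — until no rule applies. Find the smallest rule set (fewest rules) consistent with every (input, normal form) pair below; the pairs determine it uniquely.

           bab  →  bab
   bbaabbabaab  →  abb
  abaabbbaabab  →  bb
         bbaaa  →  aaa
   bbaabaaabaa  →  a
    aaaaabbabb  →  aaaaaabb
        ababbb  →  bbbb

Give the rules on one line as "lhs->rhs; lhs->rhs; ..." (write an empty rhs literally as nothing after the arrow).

aba->b; bba->a

  | bab
  | bbaabbabaab => aabbabaab => aaabaab => aabab => abb
  | abaabbbaabab => babbbaabab => babaabab => bbabab => abab => bb
  | bbaaa => aaa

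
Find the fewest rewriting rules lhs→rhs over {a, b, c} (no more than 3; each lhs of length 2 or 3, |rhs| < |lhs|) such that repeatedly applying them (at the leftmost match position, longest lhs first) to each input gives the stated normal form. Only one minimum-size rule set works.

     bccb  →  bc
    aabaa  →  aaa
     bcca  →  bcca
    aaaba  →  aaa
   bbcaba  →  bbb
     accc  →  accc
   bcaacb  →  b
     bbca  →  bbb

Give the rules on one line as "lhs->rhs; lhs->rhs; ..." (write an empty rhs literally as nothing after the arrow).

ba->; bca->bb; cb->

  | bccb => bc
  | aabaa => aaa
  | bcca
  | aaaba => aaa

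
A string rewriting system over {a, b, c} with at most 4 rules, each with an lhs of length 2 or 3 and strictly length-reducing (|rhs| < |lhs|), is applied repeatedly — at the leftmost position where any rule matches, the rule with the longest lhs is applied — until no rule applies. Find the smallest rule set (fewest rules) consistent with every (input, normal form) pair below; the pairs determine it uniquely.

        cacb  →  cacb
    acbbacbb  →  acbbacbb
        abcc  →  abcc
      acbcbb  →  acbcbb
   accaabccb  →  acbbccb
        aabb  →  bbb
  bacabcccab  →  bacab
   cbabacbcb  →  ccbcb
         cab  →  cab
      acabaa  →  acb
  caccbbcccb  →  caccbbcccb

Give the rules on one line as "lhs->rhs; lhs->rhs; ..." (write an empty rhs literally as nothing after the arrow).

aa->b; aba->ca; bca->; cca->ca

  | cacb
  | acbbacbb
  | abcc
  | acbcbb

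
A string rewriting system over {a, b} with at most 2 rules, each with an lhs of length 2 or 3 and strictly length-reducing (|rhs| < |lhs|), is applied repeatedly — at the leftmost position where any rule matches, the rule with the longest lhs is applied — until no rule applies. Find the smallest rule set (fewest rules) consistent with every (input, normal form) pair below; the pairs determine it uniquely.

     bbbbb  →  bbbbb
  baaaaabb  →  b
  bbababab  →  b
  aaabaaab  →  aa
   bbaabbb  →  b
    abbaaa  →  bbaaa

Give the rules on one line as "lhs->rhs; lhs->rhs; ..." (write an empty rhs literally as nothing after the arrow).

  | bbbbb
  | baaaaabb => baaaabb => baaabb => baabb => babb => aab => ab => b
  | bbababab => baaabab => baabab => babab => aaab => aab => ab => b
  | aaabaaab => aabaaab => abaaab => baaab => baab => bab => aa

ab->b; bab->aa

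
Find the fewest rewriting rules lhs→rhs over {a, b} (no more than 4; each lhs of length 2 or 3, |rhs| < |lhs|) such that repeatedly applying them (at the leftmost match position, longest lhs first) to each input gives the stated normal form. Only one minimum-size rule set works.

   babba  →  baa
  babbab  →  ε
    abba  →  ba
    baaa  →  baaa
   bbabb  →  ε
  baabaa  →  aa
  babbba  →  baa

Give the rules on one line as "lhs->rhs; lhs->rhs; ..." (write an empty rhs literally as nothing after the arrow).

aab->bb; ab->; bab->ba; bb->a

  | babba => baba => baa
  | babbab => babab => baab => bbb => ab => ε
  | abba => ba
  | baaa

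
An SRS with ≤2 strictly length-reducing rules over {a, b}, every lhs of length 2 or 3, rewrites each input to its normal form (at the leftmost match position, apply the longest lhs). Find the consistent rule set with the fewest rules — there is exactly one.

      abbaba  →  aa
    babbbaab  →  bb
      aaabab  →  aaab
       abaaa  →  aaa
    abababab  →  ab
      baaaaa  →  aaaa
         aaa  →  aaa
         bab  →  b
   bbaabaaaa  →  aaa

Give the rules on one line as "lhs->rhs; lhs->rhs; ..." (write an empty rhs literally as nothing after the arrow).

abb->a; ba->

  | abbaba => aaba => aa
  | babbbaab => bbbaab => bbab => bb
  | aaabab => aaab
  | abaaa => aaa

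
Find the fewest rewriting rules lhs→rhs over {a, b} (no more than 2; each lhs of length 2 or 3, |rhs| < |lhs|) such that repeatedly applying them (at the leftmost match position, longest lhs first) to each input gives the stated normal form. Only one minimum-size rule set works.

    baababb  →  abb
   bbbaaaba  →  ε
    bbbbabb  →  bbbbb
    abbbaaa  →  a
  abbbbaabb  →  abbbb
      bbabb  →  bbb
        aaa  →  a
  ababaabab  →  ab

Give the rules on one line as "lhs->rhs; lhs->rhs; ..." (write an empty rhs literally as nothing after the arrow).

aa->a; ba->

  | baababb => ababb => abb
  | bbbaaaba => bbaaba => baba => ba => ε
  | bbbbabb => bbbbb
  | abbbaaa => abbaa => aba => a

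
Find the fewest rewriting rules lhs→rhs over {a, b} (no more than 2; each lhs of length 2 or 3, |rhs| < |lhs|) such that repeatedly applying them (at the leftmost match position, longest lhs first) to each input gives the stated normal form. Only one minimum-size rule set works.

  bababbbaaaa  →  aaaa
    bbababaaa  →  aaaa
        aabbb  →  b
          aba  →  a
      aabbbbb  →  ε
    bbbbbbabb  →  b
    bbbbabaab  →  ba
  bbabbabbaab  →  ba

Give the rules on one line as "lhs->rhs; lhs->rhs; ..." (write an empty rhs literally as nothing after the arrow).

  | bababbbaaaa => babbbaaaa => bbbaaaa => abaaaa => aaaa
  | bbababaaa => aababaaa => aabaaa => aaaa
  | aabbb => abb => b
  | aba => a

ab->; bb->a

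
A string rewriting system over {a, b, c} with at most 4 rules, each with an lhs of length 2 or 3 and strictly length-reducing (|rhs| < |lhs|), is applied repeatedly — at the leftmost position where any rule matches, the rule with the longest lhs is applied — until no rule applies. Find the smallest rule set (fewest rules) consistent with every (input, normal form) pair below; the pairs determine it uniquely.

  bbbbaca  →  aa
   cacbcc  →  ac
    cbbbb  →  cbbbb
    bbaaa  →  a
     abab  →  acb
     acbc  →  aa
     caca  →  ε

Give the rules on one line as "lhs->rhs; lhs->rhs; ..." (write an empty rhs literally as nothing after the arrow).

ba->c; bc->c; ca->; cc->a

  | bbbbaca => bbbcca => bbcca => bcca => cca => aa
  | cacbcc => cbcc => ccc => ac
  | cbbbb
  | bbaaa => bcaa => caa => a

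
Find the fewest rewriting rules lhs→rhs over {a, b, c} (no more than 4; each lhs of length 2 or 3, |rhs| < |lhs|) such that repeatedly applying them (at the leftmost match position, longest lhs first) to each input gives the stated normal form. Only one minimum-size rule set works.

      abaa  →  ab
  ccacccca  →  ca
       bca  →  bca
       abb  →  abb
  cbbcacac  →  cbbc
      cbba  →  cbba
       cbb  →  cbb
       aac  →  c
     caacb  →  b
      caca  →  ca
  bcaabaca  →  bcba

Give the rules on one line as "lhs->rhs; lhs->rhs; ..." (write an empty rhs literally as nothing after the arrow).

aa->; ac->; cc->

  | abaa => ab
  | ccacccca => acccca => ccca => ca
  | bca
  | abb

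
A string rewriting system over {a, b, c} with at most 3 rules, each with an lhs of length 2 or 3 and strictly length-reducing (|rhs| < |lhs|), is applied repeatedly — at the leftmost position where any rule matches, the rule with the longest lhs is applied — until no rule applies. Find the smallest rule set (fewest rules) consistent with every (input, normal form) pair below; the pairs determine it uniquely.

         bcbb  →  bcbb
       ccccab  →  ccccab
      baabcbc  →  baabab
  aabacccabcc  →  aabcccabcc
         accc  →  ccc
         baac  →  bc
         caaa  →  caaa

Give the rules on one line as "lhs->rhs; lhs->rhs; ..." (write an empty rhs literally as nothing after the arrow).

ac->c; cbc->ab

  | bcbb
  | ccccab
  | baabcbc => baabab
  | aabacccabcc => aabcccabcc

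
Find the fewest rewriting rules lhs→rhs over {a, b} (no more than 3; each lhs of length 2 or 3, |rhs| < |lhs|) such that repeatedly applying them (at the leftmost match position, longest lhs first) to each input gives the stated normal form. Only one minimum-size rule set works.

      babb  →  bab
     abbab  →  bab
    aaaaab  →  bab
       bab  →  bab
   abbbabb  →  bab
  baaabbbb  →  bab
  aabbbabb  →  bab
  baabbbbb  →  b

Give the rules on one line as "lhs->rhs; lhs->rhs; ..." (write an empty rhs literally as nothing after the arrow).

aa->b; aba->ba; bb->b

  | babb => bab
  | abbab => abab => bab
  | aaaaab => baaab => bbab => bab
  | bab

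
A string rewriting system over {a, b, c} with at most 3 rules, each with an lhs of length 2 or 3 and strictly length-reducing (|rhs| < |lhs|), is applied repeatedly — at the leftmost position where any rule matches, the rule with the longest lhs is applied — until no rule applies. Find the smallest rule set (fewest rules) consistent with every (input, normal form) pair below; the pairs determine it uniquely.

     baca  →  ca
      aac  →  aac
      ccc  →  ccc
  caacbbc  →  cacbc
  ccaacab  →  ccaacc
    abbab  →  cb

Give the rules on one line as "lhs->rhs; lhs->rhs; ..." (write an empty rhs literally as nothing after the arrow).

ab->c; ba->; cbb->bb

  | baca => ca
  | aac
  | ccc
  | caacbbc => caabbc => cacbc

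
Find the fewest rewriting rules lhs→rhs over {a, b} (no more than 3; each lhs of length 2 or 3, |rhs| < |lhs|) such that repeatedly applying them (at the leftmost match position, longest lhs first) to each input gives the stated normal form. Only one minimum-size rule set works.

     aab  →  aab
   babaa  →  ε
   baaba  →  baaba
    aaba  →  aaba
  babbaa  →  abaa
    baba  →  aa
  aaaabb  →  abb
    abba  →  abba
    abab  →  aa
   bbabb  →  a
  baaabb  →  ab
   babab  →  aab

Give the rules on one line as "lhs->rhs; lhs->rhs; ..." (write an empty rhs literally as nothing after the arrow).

  | aab
  | babaa => aaa => ε
  | baaba
  | aaba

aaa->; bab->a; bbb->ab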